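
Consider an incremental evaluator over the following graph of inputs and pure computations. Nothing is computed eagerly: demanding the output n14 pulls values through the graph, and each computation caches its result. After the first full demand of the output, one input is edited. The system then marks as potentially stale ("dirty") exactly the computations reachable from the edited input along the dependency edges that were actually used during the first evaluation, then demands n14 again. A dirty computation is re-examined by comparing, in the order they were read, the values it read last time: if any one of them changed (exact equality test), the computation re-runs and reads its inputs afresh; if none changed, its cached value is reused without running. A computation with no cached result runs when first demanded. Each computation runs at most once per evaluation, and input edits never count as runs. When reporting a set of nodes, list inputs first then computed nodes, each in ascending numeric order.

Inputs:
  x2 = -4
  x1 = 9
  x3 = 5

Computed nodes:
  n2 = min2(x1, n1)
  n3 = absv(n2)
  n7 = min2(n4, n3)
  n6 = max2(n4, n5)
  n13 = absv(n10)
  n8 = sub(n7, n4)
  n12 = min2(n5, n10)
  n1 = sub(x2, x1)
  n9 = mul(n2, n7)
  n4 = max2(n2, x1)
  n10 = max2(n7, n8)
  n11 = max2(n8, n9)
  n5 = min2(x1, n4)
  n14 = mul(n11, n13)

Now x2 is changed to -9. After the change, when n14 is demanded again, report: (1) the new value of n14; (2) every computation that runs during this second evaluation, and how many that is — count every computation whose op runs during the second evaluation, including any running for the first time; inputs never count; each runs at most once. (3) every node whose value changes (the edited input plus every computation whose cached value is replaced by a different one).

Initial pass — values computed on the first demand:
  n1 = sub(-4, 9) = -13
  n2 = min2(9, -13) = -13
  n3 = absv(-13) = 13
  n4 = max2(-13, 9) = 9
  n7 = min2(9, 13) = 9
  n8 = sub(9, 9) = 0
  n9 = mul(-13, 9) = -117
  n10 = max2(9, 0) = 9
  n11 = max2(0, -117) = 0
  n13 = absv(9) = 9
  n14 = mul(0, 9) = 0

Second demand — change propagation:
  n1: re-runs because x2 -4->-9; new result -18.
  n2: re-runs because n1 -13->-18; new result -18.
  n3: re-runs because n2 -13->-18; new result 18.
  n4: re-runs because n2 -13->-18; new result 9 (unchanged).
  n7: re-runs because n3 13->18; new result 9 (unchanged).
  n8: re-examined; everything it read last time is the same (n7 unchanged, n4 unchanged) — cache 0 kept, no run.
  n9: re-runs because n2 -13->-18; new result -162.
  n10: re-examined; everything it read last time is the same (n7 unchanged, n8 unchanged) — cache 9 kept, no run.
  n11: re-runs because n9 -117->-162; new result 0 (unchanged).
  n13: re-examined; everything it read last time is the same (n10 unchanged) — cache 9 kept, no run.
  n14: re-examined; everything it read last time is the same (n11 unchanged, n13 unchanged) — cache 0 kept, no run.

The important point: at n8 every value read last time is unchanged, so the dirty flag clears without a run.

n14 now evaluates to 0.
Run set: n1, n2, n3, n4, n7, n9, n11 (7 run).
Changed values: x2, n1, n2, n3, n9.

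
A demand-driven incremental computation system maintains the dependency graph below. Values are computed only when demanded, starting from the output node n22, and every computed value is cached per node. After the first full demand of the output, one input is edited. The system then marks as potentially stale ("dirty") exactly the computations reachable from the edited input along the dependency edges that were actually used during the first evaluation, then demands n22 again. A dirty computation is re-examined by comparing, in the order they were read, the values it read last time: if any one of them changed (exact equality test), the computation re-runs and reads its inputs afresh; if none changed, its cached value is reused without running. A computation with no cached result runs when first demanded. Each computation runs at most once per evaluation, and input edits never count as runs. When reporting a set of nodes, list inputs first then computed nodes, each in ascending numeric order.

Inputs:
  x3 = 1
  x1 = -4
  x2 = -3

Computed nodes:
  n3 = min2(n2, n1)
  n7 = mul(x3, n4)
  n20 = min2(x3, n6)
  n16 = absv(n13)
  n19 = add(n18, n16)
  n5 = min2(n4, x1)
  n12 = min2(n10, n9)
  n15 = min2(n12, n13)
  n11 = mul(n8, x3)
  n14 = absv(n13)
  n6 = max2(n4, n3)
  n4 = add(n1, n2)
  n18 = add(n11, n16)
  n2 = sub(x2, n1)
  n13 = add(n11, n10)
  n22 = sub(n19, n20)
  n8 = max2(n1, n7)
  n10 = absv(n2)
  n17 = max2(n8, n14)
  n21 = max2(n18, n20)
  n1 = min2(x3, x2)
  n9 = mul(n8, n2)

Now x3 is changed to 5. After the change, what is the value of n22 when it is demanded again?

First evaluation (everything demanded from the output):
  n1 = min2(1, -3) = -3
  n2 = sub(-3, -3) = 0
  n3 = min2(0, -3) = -3
  n4 = add(-3, 0) = -3
  n6 = max2(-3, -3) = -3
  n7 = mul(1, -3) = -3
  n8 = max2(-3, -3) = -3
  n10 = absv(0) = 0
  n11 = mul(-3, 1) = -3
  n13 = add(-3, 0) = -3
  n16 = absv(-3) = 3
  n18 = add(-3, 3) = 0
  n19 = add(0, 3) = 3
  n20 = min2(1, -3) = -3
  n22 = sub(3, -3) = 6

Propagation after the edit:
  n1: runs — x3 1->5; result -3 (same value as before).
  n2: checked — values it read are unchanged (x2 unchanged, n1 unchanged); reused cached 0 without running.
  n3: checked — values it read are unchanged (n2 unchanged, n1 unchanged); reused cached -3 without running.
  n4: checked — values it read are unchanged (n1 unchanged, n2 unchanged); reused cached -3 without running.
  n6: checked — values it read are unchanged (n4 unchanged, n3 unchanged); reused cached -3 without running.
  n7: runs — x3 1->5; result -15.
  n8: runs — n7 -3->-15; result -3 (same value as before).
  n10: checked — values it read are unchanged (n2 unchanged); reused cached 0 without running.
  n11: runs — x3 1->5; result -15.
  n13: runs — n11 -3->-15; result -15.
  n16: runs — n13 -3->-15; result 15.
  n18: runs — n11 -3->-15; n16 3->15; result 0 (same value as before).
  n19: runs — n16 3->15; result 15.
  n20: runs — x3 1->5; result -3 (same value as before).
  n22: runs — n19 3->15; result 18.

Key observation: the cutoff stops propagation at n2 — its inputs' values are unchanged, so it reuses its cache.

New value of n22: 18.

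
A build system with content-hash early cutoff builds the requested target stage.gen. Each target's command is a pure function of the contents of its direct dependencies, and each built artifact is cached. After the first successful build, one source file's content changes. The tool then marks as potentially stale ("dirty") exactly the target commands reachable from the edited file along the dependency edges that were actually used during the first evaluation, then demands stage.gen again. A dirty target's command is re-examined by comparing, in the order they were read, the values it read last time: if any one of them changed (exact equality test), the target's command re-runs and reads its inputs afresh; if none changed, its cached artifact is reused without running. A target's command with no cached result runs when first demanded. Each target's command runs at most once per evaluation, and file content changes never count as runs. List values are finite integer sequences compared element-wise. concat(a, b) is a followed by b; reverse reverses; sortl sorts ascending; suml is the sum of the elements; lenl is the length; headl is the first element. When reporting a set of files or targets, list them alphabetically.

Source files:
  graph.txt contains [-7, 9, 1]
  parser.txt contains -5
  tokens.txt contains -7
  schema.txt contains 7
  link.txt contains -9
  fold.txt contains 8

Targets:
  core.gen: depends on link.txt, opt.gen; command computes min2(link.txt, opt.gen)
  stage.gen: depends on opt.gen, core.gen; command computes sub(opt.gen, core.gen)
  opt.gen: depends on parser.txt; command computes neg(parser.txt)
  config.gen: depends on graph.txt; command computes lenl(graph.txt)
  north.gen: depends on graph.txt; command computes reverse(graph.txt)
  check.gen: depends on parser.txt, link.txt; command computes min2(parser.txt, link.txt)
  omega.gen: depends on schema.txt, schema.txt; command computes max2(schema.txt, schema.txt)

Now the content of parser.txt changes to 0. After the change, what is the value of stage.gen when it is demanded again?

First evaluation (everything demanded from the output):
  opt.gen = neg(-5) = 5
  core.gen = min2(-9, 5) = -9
  stage.gen = sub(5, -9) = 14

Propagation after the edit:
  opt.gen: runs — parser.txt -5->0; result 0.
  core.gen: runs — opt.gen 5->0; result -9 (same value as before).
  stage.gen: runs — opt.gen 5->0; result 9.

New value of stage.gen: 9.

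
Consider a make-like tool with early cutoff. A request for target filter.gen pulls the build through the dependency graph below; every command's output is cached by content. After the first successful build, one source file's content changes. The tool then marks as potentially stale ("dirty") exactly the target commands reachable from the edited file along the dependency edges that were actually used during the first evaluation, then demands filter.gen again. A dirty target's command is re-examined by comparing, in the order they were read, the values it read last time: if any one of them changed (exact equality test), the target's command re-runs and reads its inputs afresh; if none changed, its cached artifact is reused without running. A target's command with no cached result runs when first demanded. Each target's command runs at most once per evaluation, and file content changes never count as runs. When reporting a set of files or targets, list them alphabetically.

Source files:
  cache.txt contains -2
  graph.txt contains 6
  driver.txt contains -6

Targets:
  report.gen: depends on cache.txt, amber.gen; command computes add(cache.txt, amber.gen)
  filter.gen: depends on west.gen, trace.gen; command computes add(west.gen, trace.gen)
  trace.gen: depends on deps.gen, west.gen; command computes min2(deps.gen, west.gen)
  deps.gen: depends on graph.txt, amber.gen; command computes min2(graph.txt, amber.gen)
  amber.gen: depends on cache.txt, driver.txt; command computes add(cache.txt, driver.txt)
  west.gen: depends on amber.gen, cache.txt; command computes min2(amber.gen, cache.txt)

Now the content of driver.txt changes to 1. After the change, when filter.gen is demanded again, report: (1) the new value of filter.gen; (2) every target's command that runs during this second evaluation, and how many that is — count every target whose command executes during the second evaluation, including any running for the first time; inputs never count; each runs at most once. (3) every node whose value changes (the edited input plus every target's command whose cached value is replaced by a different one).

First demand of the output computes:
  amber.gen = add(-2, -6) = -8
  deps.gen = min2(6, -8) = -8
  west.gen = min2(-8, -2) = -8
  trace.gen = min2(-8, -8) = -8
  filter.gen = add(-8, -8) = -16

After the edit, cleaning proceeds:
  amber.gen: a read changed (driver.txt -6->1) — executes, giving -1.
  deps.gen: a read changed (amber.gen -8->-1) — executes, giving -1.
  west.gen: a read changed (amber.gen -8->-1) — executes, giving -2.
  trace.gen: a read changed (deps.gen -8->-1; west.gen -8->-2) — executes, giving -2.
  filter.gen: a read changed (west.gen -8->-2; trace.gen -8->-2) — executes, giving -4.

Demanding filter.gen again yields -4.
5 target commands run: amber.gen, deps.gen, filter.gen, trace.gen, west.gen.
The nodes whose values change: amber.gen, deps.gen, driver.txt, filter.gen, trace.gen, west.gen.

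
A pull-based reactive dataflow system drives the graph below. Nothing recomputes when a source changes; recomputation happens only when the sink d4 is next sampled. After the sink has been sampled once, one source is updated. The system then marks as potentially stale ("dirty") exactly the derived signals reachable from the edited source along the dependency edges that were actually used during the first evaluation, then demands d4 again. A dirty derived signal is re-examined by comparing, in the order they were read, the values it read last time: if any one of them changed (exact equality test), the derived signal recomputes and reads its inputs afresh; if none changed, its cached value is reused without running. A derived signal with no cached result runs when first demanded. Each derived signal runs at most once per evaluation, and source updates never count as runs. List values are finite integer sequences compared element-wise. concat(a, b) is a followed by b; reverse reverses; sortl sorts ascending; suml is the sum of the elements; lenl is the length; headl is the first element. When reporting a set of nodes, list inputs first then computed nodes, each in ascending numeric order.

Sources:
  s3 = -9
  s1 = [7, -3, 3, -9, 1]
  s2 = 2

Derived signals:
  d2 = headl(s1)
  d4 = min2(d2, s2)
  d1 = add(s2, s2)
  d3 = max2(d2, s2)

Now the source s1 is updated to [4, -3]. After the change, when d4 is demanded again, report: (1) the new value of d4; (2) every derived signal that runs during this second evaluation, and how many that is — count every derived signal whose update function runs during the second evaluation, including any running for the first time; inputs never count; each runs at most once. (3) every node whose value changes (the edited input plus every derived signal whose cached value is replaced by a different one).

First evaluation (everything demanded from the output):
  d2 = headl([7, -3, 3, -9, 1]) = 7
  d4 = min2(7, 2) = 2

Propagation after the edit:
  d2: runs — s1 [7, -3, 3, -9, 1]->[4, -3]; result 4.
  d4: runs — d2 7->4; result 2 (same value as before).

New value of d4: 2.
Derived signals that run: d2, d4 — 2 in total.
Values that change: s1, d2.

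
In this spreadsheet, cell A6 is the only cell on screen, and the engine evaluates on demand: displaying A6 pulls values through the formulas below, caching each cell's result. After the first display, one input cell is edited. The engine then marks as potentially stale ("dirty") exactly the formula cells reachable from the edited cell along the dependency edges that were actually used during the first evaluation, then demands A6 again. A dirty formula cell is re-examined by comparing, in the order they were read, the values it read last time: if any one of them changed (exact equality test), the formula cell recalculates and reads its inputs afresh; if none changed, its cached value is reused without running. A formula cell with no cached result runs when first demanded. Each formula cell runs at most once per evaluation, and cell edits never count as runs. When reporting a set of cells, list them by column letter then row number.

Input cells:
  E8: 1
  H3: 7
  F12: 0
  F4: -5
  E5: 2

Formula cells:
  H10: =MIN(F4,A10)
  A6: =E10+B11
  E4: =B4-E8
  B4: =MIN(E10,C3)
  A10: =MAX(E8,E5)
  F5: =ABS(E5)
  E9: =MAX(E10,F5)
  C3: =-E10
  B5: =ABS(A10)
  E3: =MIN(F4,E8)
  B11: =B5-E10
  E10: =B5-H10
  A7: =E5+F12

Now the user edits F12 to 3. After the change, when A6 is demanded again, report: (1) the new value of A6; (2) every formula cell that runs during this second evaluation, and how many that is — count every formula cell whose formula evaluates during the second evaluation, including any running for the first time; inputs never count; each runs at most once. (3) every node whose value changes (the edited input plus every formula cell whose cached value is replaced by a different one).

A6 now evaluates to 2.
Run set: none (0 run).
Changed values: F12.
The important point: nothing the output needs ever reads F12, so the edit is invisible to it.

Initial pass — values computed on the first demand:
  A10 = MAX(1, 2) = 2
  B5 = ABS(2) = 2
  H10 = MIN(-5, 2) = -5
  E10 = 2 - -5 = 7
  B11 = 2 - 7 = -5
  A6 = 7 + -5 = 2

Second demand — change propagation:
  no demanded computation ever read F12, so the edit dirties nothing and nothing runs.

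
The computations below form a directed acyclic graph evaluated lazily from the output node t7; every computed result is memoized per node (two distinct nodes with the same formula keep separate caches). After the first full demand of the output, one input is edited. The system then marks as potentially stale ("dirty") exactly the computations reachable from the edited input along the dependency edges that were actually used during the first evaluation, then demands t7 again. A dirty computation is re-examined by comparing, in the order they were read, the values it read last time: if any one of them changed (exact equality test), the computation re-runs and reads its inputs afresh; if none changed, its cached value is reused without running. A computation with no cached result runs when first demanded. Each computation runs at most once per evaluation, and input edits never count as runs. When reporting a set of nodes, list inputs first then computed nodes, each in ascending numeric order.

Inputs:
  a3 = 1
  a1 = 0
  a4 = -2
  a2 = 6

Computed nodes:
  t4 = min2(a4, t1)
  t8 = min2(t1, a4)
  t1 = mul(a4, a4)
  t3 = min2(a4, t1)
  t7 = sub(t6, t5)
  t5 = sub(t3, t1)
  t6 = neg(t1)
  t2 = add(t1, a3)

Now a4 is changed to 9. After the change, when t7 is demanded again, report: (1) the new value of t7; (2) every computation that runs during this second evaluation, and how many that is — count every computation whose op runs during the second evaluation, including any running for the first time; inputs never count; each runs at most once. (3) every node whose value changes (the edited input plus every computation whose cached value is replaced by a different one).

Demanding t7 again yields -9.
5 computations run: t1, t3, t5, t6, t7.
The nodes whose values change: a4, t1, t3, t5, t6, t7.

First demand of the output computes:
  t1 = mul(-2, -2) = 4
  t3 = min2(-2, 4) = -2
  t5 = sub(-2, 4) = -6
  t6 = neg(4) = -4
  t7 = sub(-4, -6) = 2

After the edit, cleaning proceeds:
  t1: a read changed (a4 -2->9; a4 -2->9) — executes, giving 81.
  t3: a read changed (a4 -2->9; t1 4->81) — executes, giving 9.
  t5: a read changed (t3 -2->9; t1 4->81) — executes, giving -72.
  t6: a read changed (t1 4->81) — executes, giving -81.
  t7: a read changed (t6 -4->-81; t5 -6->-72) — executes, giving -9.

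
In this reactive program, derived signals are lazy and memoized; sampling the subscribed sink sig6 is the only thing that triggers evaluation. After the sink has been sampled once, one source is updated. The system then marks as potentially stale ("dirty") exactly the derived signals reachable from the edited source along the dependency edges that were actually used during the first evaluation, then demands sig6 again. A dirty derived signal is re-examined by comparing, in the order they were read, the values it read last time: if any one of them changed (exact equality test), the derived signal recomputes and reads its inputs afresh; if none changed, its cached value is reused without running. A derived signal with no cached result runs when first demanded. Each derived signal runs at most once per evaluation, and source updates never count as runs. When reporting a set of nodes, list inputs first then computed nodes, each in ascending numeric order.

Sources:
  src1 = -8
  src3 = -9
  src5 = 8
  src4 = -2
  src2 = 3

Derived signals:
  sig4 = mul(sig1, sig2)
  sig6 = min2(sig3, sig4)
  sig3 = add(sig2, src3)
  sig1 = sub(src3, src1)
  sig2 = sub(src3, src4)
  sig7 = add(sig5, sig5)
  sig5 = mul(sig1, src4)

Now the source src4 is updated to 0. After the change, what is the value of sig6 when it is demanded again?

Demanding sig6 again yields -18.

First demand of the output computes:
  sig1 = sub(-9, -8) = -1
  sig2 = sub(-9, -2) = -7
  sig3 = add(-7, -9) = -16
  sig4 = mul(-1, -7) = 7
  sig6 = min2(-16, 7) = -16

After the edit, cleaning proceeds:
  sig2: a read changed (src4 -2->0) — executes, giving -9.
  sig3: a read changed (sig2 -7->-9) — executes, giving -18.
  sig4: a read changed (sig2 -7->-9) — executes, giving 9.
  sig6: a read changed (sig3 -16->-18; sig4 7->9) — executes, giving -18.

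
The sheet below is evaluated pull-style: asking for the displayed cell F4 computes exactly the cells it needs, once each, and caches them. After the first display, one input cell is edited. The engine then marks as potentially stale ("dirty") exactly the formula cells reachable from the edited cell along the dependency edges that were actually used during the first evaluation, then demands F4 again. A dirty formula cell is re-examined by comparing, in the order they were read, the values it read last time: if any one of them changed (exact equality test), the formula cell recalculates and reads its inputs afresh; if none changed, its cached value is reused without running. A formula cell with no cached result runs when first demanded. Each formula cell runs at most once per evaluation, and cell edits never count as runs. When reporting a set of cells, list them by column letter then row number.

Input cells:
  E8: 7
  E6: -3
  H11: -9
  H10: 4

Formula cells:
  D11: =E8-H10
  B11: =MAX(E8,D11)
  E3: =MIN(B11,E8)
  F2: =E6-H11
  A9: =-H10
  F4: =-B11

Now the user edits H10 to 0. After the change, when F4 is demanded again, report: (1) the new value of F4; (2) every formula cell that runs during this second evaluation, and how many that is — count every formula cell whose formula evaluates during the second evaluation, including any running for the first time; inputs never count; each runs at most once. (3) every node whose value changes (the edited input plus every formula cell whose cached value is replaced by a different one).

Demanding F4 again yields -7.
2 formula cells run: B11, D11.
The nodes whose values change: D11, H10.
Note the absorption at B11: it re-runs yet its value is the same, leaving the output's value untouched.

First demand of the output computes:
  D11 = 7 - 4 = 3
  B11 = MAX(7, 3) = 7
  F4 = -(7) = -7

After the edit, cleaning proceeds:
  D11: a read changed (H10 4->0) — executes, giving 7.
  B11: a read changed (D11 3->7) — executes, giving 7 — identical to its old value.
  F4: dirty, but its reads are unchanged (B11 unchanged); cached -7 stands.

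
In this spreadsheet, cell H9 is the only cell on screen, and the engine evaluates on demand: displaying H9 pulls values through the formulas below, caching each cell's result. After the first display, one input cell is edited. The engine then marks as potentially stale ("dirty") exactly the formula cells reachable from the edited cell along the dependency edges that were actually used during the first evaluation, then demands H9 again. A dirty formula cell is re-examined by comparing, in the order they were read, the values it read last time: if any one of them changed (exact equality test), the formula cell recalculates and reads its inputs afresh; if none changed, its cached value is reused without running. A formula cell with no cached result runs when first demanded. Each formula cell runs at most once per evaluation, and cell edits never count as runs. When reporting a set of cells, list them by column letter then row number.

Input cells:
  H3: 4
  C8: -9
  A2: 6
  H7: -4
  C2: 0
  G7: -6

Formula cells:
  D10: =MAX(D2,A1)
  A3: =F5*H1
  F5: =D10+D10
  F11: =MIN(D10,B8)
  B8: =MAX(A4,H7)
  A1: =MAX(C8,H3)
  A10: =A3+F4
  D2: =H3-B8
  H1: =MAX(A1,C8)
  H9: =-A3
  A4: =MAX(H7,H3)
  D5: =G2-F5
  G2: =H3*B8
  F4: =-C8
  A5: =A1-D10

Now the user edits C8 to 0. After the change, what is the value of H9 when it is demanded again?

Initial pass — values computed on the first demand:
  A1 = MAX(-9, 4) = 4
  A4 = MAX(-4, 4) = 4
  B8 = MAX(4, -4) = 4
  D2 = 4 - 4 = 0
  D10 = MAX(0, 4) = 4
  F5 = 4 + 4 = 8
  H1 = MAX(4, -9) = 4
  A3 = 8 * 4 = 32
  H9 = -(32) = -32

Second demand — change propagation:
  A1: re-runs because C8 -9->0; new result 4 (unchanged).
  D10: re-examined; everything it read last time is the same (D2 unchanged, A1 unchanged) — cache 4 kept, no run.
  F5: re-examined; everything it read last time is the same (D10 unchanged, D10 unchanged) — cache 8 kept, no run.
  H1: re-runs because C8 -9->0; new result 4 (unchanged).
  A3: re-examined; everything it read last time is the same (F5 unchanged, H1 unchanged) — cache 32 kept, no run.
  H9: re-examined; everything it read last time is the same (A3 unchanged) — cache -32 kept, no run.

The important point: at D10 every value read last time is unchanged, so the dirty flag clears without a run.

H9 now evaluates to -32.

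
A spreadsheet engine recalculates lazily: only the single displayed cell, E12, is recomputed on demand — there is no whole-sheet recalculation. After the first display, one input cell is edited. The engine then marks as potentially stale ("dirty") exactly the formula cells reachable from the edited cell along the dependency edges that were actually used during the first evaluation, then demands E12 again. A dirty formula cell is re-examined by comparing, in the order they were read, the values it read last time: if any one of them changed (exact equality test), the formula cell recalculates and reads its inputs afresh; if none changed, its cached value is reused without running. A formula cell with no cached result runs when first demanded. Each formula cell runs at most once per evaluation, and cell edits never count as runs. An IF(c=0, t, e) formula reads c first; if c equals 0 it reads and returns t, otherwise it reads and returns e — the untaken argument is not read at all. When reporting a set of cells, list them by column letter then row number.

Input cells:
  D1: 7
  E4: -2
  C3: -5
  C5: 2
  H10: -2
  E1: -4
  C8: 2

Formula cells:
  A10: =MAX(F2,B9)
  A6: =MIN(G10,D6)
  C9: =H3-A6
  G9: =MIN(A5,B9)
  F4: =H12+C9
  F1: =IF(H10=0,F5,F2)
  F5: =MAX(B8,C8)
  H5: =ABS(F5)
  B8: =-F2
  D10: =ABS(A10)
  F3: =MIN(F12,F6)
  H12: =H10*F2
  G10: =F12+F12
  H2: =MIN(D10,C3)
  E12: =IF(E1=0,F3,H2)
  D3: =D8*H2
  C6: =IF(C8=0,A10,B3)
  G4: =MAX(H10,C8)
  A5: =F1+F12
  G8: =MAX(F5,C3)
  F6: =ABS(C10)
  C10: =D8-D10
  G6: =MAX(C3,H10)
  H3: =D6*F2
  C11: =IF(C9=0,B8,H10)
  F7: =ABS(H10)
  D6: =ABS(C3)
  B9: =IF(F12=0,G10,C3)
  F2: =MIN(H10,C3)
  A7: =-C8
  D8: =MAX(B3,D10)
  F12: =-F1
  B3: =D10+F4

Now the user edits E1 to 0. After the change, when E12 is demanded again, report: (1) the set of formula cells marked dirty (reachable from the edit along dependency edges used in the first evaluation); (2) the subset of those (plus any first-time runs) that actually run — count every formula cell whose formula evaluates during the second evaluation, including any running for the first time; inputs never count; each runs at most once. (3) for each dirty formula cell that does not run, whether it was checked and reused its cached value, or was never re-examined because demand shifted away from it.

First evaluation (everything demanded from the output):
  F2 = MIN(-2, -5) = -5
  F1 = IF(H10=0: H10=-2 -> else branch F2) = -5
  F12 = -(-5) = 5
  B9 = IF(F12=0: F12=5 -> else branch C3) = -5
  A10 = MAX(-5, -5) = -5
  D10 = ABS(-5) = 5
  H2 = MIN(5, -5) = -5
  E12 = IF(E1=0: E1=-4 -> else branch H2) = -5

Propagation after the edit:
  D6: demanded for the first time — runs, produces 5.
  G10: demanded for the first time — runs, produces 10.
  A6: demanded for the first time — runs, produces 5.
  H3: demanded for the first time — runs, produces -25.
  C9: demanded for the first time — runs, produces -30.
  H12: demanded for the first time — runs, produces 10.
  F4: demanded for the first time — runs, produces -20.
  B3: demanded for the first time — runs, produces -15.
  D8: demanded for the first time — runs, produces 5.
  C10: demanded for the first time — runs, produces 0.
  F6: demanded for the first time — runs, produces 0.
  F3: demanded for the first time — runs, produces 0.
  E12: runs — E1 -4->0; result 0.

Key observation: a condition flipped, so demand reaches new nodes — A6, B3, C9, C10, D6, D8, F3, F4, F6, G10, H3, H12 run for the first time.

Marked dirty: E12.
Formula cells that run: A6, B3, C9, C10, D6, D8, E12, F3, F4, F6, G10, H3, H12 — 13 in total.
Every dirty formula cell ran.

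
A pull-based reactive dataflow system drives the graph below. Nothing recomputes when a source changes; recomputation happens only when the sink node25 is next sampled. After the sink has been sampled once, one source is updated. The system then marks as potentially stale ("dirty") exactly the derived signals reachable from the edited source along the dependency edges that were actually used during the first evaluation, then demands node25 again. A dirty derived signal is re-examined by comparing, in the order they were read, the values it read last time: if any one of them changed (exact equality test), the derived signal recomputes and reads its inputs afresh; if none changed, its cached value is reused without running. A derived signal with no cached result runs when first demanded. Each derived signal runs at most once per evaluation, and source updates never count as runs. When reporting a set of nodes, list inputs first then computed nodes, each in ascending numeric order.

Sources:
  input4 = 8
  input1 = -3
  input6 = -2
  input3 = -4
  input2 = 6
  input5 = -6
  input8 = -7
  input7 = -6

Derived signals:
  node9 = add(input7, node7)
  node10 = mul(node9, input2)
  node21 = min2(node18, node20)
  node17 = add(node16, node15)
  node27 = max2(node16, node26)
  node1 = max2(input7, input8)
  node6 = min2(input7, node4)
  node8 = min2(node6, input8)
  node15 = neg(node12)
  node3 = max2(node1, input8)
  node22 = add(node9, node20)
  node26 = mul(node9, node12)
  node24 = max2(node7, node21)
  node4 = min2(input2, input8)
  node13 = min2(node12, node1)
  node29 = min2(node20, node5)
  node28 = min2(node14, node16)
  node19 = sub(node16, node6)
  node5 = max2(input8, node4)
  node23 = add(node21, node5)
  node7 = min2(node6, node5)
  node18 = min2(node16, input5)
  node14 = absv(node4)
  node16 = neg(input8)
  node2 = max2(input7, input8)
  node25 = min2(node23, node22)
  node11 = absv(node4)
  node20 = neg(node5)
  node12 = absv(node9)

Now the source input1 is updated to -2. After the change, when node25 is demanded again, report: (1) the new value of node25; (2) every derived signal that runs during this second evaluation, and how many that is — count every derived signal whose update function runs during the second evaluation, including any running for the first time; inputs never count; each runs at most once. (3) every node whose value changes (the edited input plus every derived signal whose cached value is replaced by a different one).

New value of node25: -13.
Derived signals that run: none — 0 in total.
Values that change: input1.
Key observation: input1 is never demanded by the output, so the edit triggers no recomputation at all.

First evaluation (everything demanded from the output):
  node4 = min2(6, -7) = -7
  node5 = max2(-7, -7) = -7
  node6 = min2(-6, -7) = -7
  node7 = min2(-7, -7) = -7
  node9 = add(-6, -7) = -13
  node16 = neg(-7) = 7
  node18 = min2(7, -6) = -6
  node20 = neg(-7) = 7
  node21 = min2(-6, 7) = -6
  node22 = add(-13, 7) = -6
  node23 = add(-6, -7) = -13
  node25 = min2(-13, -6) = -13

Propagation after the edit:
  input1 feeds no computation that the output demands — nothing is marked dirty and nothing runs.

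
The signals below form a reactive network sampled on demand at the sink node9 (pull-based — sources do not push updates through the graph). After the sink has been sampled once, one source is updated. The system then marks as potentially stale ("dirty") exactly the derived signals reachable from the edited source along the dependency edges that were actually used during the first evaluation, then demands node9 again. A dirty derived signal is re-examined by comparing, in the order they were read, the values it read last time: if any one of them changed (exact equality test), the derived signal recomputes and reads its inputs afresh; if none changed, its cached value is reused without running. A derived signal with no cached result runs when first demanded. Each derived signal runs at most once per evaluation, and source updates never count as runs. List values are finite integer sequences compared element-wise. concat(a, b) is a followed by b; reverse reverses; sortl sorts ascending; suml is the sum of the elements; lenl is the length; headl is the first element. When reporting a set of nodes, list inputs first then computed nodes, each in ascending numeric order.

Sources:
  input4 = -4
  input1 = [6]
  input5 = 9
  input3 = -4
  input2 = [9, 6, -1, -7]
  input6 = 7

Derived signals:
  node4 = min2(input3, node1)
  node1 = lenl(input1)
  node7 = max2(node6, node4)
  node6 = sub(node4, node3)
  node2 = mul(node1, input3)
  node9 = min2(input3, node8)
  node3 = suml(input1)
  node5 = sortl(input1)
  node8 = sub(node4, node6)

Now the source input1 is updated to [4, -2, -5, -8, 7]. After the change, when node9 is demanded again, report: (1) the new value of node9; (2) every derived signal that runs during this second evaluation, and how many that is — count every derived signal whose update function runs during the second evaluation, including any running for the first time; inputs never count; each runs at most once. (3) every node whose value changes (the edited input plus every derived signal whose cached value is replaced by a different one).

node9 now evaluates to -4.
Run set: node1, node3, node4, node6, node8, node9 (6 run).
Changed values: input1, node1, node3, node6, node8.

Initial pass — values computed on the first demand:
  node1 = lenl([6]) = 1
  node3 = suml([6]) = 6
  node4 = min2(-4, 1) = -4
  node6 = sub(-4, 6) = -10
  node8 = sub(-4, -10) = 6
  node9 = min2(-4, 6) = -4

Second demand — change propagation:
  node1: re-runs because input1 [6]->[4, -2, -5, -8, 7]; new result 5.
  node3: re-runs because input1 [6]->[4, -2, -5, -8, 7]; new result -4.
  node4: re-runs because node1 1->5; new result -4 (unchanged).
  node6: re-runs because node3 6->-4; new result 0.
  node8: re-runs because node6 -10->0; new result -4.
  node9: re-runs because node8 6->-4; new result -4 (unchanged).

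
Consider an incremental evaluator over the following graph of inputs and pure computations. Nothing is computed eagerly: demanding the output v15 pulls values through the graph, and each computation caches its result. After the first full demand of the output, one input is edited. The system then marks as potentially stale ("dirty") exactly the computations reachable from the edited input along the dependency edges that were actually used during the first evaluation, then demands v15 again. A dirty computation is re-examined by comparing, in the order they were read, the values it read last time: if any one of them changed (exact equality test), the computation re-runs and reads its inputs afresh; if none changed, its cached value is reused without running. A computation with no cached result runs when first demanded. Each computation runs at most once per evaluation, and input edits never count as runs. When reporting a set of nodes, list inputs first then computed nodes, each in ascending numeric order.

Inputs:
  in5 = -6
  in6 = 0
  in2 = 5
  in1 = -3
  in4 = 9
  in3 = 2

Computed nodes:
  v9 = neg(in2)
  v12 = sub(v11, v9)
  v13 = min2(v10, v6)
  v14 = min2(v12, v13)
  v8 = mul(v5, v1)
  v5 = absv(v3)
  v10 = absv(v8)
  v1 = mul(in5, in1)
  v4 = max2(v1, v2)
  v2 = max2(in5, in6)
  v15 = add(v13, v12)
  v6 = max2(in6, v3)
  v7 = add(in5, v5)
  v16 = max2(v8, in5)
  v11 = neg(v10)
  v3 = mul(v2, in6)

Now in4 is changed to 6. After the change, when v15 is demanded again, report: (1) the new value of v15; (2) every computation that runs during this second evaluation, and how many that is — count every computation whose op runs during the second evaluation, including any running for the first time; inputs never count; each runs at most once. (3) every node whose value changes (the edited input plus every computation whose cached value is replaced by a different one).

Initial pass — values computed on the first demand:
  v1 = mul(-6, -3) = 18
  v2 = max2(-6, 0) = 0
  v3 = mul(0, 0) = 0
  v5 = absv(0) = 0
  v6 = max2(0, 0) = 0
  v8 = mul(0, 18) = 0
  v9 = neg(5) = -5
  v10 = absv(0) = 0
  v11 = neg(0) = 0
  v12 = sub(0, -5) = 5
  v13 = min2(0, 0) = 0
  v15 = add(0, 5) = 5

Second demand — change propagation:
  no demanded computation ever read in4, so the edit dirties nothing and nothing runs.

The important point: nothing the output needs ever reads in4, so the edit is invisible to it.

v15 now evaluates to 5.
Run set: none (0 run).
Changed values: in4.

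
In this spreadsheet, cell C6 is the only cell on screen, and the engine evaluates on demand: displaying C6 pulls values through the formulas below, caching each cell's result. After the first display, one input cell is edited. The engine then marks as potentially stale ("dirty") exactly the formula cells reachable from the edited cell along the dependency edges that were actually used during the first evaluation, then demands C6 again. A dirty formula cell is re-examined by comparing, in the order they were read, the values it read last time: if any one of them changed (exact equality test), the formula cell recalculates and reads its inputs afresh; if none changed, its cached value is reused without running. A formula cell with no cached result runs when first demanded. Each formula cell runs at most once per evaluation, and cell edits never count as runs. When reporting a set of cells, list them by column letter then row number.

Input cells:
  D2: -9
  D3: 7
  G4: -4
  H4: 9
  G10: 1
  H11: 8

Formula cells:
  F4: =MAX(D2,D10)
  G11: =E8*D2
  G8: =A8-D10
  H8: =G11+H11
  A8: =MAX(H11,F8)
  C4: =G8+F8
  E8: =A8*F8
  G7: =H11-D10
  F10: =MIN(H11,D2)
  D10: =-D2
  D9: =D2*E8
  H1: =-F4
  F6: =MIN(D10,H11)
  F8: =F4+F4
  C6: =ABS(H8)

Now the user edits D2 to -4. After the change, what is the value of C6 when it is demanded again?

C6 now evaluates to 248.

Initial pass — values computed on the first demand:
  D10 = -(-9) = 9
  F4 = MAX(-9, 9) = 9
  F8 = 9 + 9 = 18
  A8 = MAX(8, 18) = 18
  E8 = 18 * 18 = 324
  G11 = 324 * -9 = -2916
  H8 = -2916 + 8 = -2908
  C6 = ABS(-2908) = 2908

Second demand — change propagation:
  D10: re-runs because D2 -9->-4; new result 4.
  F4: re-runs because D2 -9->-4; D10 9->4; new result 4.
  F8: re-runs because F4 9->4; F4 9->4; new result 8.
  A8: re-runs because F8 18->8; new result 8.
  E8: re-runs because A8 18->8; F8 18->8; new result 64.
  G11: re-runs because E8 324->64; D2 -9->-4; new result -256.
  H8: re-runs because G11 -2916->-256; new result -248.
  C6: re-runs because H8 -2908->-248; new result 248.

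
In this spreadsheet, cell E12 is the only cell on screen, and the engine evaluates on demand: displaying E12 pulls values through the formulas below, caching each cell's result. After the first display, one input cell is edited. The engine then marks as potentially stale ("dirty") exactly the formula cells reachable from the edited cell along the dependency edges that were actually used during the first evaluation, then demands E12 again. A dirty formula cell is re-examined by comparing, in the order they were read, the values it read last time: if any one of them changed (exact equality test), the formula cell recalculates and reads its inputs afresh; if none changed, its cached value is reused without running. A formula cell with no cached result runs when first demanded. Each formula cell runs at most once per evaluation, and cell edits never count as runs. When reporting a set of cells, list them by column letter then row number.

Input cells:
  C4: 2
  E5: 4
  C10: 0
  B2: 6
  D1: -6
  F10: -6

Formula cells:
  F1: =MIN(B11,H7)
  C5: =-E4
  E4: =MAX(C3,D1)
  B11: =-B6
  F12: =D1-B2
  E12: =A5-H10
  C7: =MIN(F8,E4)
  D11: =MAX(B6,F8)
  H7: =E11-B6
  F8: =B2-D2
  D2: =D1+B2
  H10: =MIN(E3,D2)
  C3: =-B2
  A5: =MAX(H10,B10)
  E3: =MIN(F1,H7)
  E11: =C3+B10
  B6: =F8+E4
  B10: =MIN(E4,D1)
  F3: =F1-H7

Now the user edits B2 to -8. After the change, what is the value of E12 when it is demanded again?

Initial pass — values computed on the first demand:
  C3 = -(6) = -6
  D2 = -6 + 6 = 0
  E4 = MAX(-6, -6) = -6
  B10 = MIN(-6, -6) = -6
  E11 = -6 + -6 = -12
  F8 = 6 - 0 = 6
  B6 = 6 + -6 = 0
  B11 = -(0) = 0
  H7 = -12 - 0 = -12
  F1 = MIN(0, -12) = -12
  E3 = MIN(-12, -12) = -12
  H10 = MIN(-12, 0) = -12
  A5 = MAX(-12, -6) = -6
  E12 = -6 - -12 = 6

Second demand — change propagation:
  C3: re-runs because B2 6->-8; new result 8.
  D2: re-runs because B2 6->-8; new result -14.
  E4: re-runs because C3 -6->8; new result 8.
  B10: re-runs because E4 -6->8; new result -6 (unchanged).
  E11: re-runs because C3 -6->8; new result 2.
  F8: re-runs because B2 6->-8; D2 0->-14; new result 6 (unchanged).
  B6: re-runs because E4 -6->8; new result 14.
  B11: re-runs because B6 0->14; new result -14.
  H7: re-runs because E11 -12->2; B6 0->14; new result -12 (unchanged).
  F1: re-runs because B11 0->-14; new result -14.
  E3: re-runs because F1 -12->-14; new result -14.
  H10: re-runs because E3 -12->-14; D2 0->-14; new result -14.
  A5: re-runs because H10 -12->-14; new result -6 (unchanged).
  E12: re-runs because H10 -12->-14; new result 8.

E12 now evaluates to 8.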